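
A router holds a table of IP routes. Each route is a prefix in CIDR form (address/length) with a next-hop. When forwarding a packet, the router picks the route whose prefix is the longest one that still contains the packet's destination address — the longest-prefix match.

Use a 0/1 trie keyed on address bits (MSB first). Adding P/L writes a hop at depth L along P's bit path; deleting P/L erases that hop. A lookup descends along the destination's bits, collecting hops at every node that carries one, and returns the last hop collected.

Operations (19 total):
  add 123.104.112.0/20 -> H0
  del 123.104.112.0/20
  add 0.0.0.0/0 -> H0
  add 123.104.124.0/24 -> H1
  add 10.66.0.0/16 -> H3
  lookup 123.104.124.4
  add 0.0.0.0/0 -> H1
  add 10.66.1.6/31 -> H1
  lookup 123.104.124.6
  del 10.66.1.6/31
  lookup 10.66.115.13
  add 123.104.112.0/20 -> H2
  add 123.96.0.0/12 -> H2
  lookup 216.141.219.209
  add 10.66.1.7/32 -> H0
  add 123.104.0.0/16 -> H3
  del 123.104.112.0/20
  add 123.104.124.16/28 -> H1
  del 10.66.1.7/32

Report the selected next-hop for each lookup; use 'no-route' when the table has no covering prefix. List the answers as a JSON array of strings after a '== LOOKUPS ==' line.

Process each operation:
  + 123.104.112.0/20 (H0) depth=20
  - 123.104.112.0/20 clear@20
  + 0.0.0.0/0 (H0) depth=0
  + 123.104.124.0/24 (H1) depth=24
  + 10.66.0.0/16 (H3) depth=16
  Q 123.104.124.4: descend 011110110110100001111100 ; hops seen [H0,H1] ; pick H1
  + 0.0.0.0/0 (H1) depth=0
  + 10.66.1.6/31 (H1) depth=31
  Q 123.104.124.6: descend 011110110110100001111100 ; hops seen [H1,H1] ; pick H1
  - 10.66.1.6/31 clear@31
  Q 10.66.115.13: descend 00001010010000100 ; hops seen [H1,H3] ; pick H3
  + 123.104.112.0/20 (H2) depth=20
  + 123.96.0.0/12 (H2) depth=12
  Q 216.141.219.209: descend ε ; hops seen [H1] ; pick H1
  + 10.66.1.7/32 (H0) depth=32
  + 123.104.0.0/16 (H3) depth=16
  - 123.104.112.0/20 clear@20
  + 123.104.124.16/28 (H1) depth=28
  - 10.66.1.7/32 clear@32

== LOOKUPS ==
["H1","H1","H3","H1"]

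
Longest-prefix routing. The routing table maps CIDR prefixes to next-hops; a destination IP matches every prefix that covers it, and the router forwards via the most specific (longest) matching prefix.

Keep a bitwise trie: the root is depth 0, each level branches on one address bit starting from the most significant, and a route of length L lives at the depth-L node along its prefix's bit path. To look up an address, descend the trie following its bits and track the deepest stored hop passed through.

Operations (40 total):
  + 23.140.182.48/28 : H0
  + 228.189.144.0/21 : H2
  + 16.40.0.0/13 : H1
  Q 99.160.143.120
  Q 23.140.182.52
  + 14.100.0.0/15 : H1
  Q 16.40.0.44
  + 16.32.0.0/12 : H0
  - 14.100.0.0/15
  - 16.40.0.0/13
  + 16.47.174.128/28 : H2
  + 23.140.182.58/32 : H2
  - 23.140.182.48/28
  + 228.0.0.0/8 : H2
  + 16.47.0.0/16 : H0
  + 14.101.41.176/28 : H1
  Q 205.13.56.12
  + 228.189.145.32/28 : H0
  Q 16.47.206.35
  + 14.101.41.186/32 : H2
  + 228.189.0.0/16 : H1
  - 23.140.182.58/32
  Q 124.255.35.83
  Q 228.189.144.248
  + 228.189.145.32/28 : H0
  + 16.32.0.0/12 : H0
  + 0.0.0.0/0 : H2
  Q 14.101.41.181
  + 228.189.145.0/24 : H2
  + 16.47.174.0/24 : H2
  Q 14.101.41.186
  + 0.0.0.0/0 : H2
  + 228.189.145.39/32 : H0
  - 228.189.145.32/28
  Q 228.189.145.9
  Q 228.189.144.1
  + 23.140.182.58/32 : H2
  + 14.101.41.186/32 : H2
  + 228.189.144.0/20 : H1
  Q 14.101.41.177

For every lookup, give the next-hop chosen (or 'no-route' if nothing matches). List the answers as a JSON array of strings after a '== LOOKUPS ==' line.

Process each operation:
  add 23.140.182.48/28 -> H0 at depth 28
  add 228.189.144.0/21 -> H2 at depth 21
  add 16.40.0.0/13 -> H1 at depth 13
  ? 99.160.143.120  path d0:-→d1:-  best=no-route
  ? 23.140.182.52  path d0:-→d1:-→d2:-→d3:-→d4:-→d5:-→d6:-→d7:-→d8:-→d9:-→d10:-→d11:-→d12:-→d13:-→d14:-→d15:-→d16:-→d17:-→d18:-→d19:-→d20:-→d21:-→d22:-→d23:-→d24:-→d25:-→d26:-→d27:-→d28:H0  best=H0
  add 14.100.0.0/15 -> H1 at depth 15
  ? 16.40.0.44  path d0:-→d1:-→d2:-→d3:-→d4:-→d5:-→d6:-→d7:-→d8:-→d9:-→d10:-→d11:-→d12:-→d13:H1  best=H1
  add 16.32.0.0/12 -> H0 at depth 12
  del 14.100.0.0/15 (clear depth 15)
  del 16.40.0.0/13 (clear depth 13)
  add 16.47.174.128/28 -> H2 at depth 28
  add 23.140.182.58/32 -> H2 at depth 32
  del 23.140.182.48/28 (clear depth 28)
  add 228.0.0.0/8 -> H2 at depth 8
  add 16.47.0.0/16 -> H0 at depth 16
  add 14.101.41.176/28 -> H1 at depth 28
  ? 205.13.56.12  path d0:-→d1:-→d2:-  best=no-route
  add 228.189.145.32/28 -> H0 at depth 28
  ? 16.47.206.35  path d0:-→d1:-→d2:-→d3:-→d4:-→d5:-→d6:-→d7:-→d8:-→d9:-→d10:-→d11:-→d12:H0→d13:-→d14:-→d15:-→d16:H0→d17:-  best=H0
  add 14.101.41.186/32 -> H2 at depth 32
  add 228.189.0.0/16 -> H1 at depth 16
  del 23.140.182.58/32 (clear depth 32)
  ? 124.255.35.83  path d0:-→d1:-  best=no-route
  ? 228.189.144.248  path d0:-→d1:-→d2:-→d3:-→d4:-→d5:-→d6:-→d7:-→d8:H2→d9:-→d10:-→d11:-→d12:-→d13:-→d14:-→d15:-→d16:H1→d17:-→d18:-→d19:-→d20:-→d21:H2→d22:-→d23:-  best=H2
  add 228.189.145.32/28 -> H0 at depth 28
  add 16.32.0.0/12 -> H0 at depth 12
  add 0.0.0.0/0 -> H2 at depth 0
  ? 14.101.41.181  path d0:H2→d1:-→d2:-→d3:-→d4:-→d5:-→d6:-→d7:-→d8:-→d9:-→d10:-→d11:-→d12:-→d13:-→d14:-→d15:-→d16:-→d17:-→d18:-→d19:-→d20:-→d21:-→d22:-→d23:-→d24:-→d25:-→d26:-→d27:-→d28:H1  best=H1
  add 228.189.145.0/24 -> H2 at depth 24
  add 16.47.174.0/24 -> H2 at depth 24
  ? 14.101.41.186  path d0:H2→d1:-→d2:-→d3:-→d4:-→d5:-→d6:-→d7:-→d8:-→d9:-→d10:-→d11:-→d12:-→d13:-→d14:-→d15:-→d16:-→d17:-→d18:-→d19:-→d20:-→d21:-→d22:-→d23:-→d24:-→d25:-→d26:-→d27:-→d28:H1→d29:-→d30:-→d31:-→d32:H2  best=H2
  add 0.0.0.0/0 -> H2 at depth 0
  add 228.189.145.39/32 -> H0 at depth 32
  del 228.189.145.32/28 (clear depth 28)
  ? 228.189.145.9  path d0:H2→d1:-→d2:-→d3:-→d4:-→d5:-→d6:-→d7:-→d8:H2→d9:-→d10:-→d11:-→d12:-→d13:-→d14:-→d15:-→d16:H1→d17:-→d18:-→d19:-→d20:-→d21:H2→d22:-→d23:-→d24:H2→d25:-→d26:-  best=H2
  ? 228.189.144.1  path d0:H2→d1:-→d2:-→d3:-→d4:-→d5:-→d6:-→d7:-→d8:H2→d9:-→d10:-→d11:-→d12:-→d13:-→d14:-→d15:-→d16:H1→d17:-→d18:-→d19:-→d20:-→d21:H2→d22:-→d23:-  best=H2
  add 23.140.182.58/32 -> H2 at depth 32
  add 14.101.41.186/32 -> H2 at depth 32
  add 228.189.144.0/20 -> H1 at depth 20
  ? 14.101.41.177  path d0:H2→d1:-→d2:-→d3:-→d4:-→d5:-→d6:-→d7:-→d8:-→d9:-→d10:-→d11:-→d12:-→d13:-→d14:-→d15:-→d16:-→d17:-→d18:-→d19:-→d20:-→d21:-→d22:-→d23:-→d24:-→d25:-→d26:-→d27:-→d28:H1  best=H1

== LOOKUPS ==
["no-route","H0","H1","no-route","H0","no-route","H2","H1","H2","H2","H2","H1"]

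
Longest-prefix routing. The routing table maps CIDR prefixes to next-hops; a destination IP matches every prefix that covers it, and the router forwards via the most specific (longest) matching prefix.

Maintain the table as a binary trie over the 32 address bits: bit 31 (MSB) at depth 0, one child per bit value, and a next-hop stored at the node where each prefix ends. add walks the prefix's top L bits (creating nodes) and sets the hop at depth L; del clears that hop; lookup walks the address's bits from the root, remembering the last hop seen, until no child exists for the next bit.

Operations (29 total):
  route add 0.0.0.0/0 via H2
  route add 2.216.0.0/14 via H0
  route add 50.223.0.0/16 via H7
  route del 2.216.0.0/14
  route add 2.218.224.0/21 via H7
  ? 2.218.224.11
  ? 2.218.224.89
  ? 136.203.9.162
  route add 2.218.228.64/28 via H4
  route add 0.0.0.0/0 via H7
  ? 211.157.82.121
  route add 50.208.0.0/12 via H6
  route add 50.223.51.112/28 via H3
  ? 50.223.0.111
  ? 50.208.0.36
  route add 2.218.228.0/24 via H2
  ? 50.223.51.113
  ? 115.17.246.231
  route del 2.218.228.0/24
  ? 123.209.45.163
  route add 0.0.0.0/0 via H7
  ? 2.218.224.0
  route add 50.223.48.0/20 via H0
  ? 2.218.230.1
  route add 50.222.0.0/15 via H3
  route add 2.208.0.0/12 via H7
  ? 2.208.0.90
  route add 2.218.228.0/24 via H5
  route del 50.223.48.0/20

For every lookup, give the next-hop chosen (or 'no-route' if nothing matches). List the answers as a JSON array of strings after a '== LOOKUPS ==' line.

Process each operation:
  add 0.0.0.0/0 -> H2 at depth 0
  add 2.216.0.0/14 -> H0 at depth 14
  add 50.223.0.0/16 -> H7 at depth 16
  - 2.216.0.0/14 clear@14
  add 2.218.224.0/21 -> H7 at depth 21
  Q 2.218.224.11: descend 000000101101101011100 ; hops seen [H2,H7] ; pick H7
  Q 2.218.224.89: descend 000000101101101011100 ; hops seen [H2,H7] ; pick H7
  Q 136.203.9.162: descend ε ; hops seen [H2] ; pick H2
  add 2.218.228.64/28 -> H4 at depth 28
  add 0.0.0.0/0 -> H7 at depth 0
  Q 211.157.82.121: descend ε ; hops seen [H7] ; pick H7
  add 50.208.0.0/12 -> H6 at depth 12
  add 50.223.51.112/28 -> H3 at depth 28
  Q 50.223.0.111: descend 001100101101111100 ; hops seen [H7,H6,H7] ; pick H7
  Q 50.208.0.36: descend 001100101101 ; hops seen [H7,H6] ; pick H6
  add 2.218.228.0/24 -> H2 at depth 24
  Q 50.223.51.113: descend 0011001011011111001100110111 ; hops seen [H7,H6,H7,H3] ; pick H3
  Q 115.17.246.231: descend 0 ; hops seen [H7] ; pick H7
  - 2.218.228.0/24 clear@24
  Q 123.209.45.163: descend 0 ; hops seen [H7] ; pick H7
  add 0.0.0.0/0 -> H7 at depth 0
  Q 2.218.224.0: descend 000000101101101011100 ; hops seen [H7,H7] ; pick H7
  add 50.223.48.0/20 -> H0 at depth 20
  Q 2.218.230.1: descend 0000001011011010111001 ; hops seen [H7,H7] ; pick H7
  add 50.222.0.0/15 -> H3 at depth 15
  add 2.208.0.0/12 -> H7 at depth 12
  Q 2.208.0.90: descend 000000101101 ; hops seen [H7,H7] ; pick H7
  add 2.218.228.0/24 -> H5 at depth 24
  - 50.223.48.0/20 clear@20

== LOOKUPS ==
["H7","H7","H2","H7","H7","H6","H3","H7","H7","H7","H7","H7"]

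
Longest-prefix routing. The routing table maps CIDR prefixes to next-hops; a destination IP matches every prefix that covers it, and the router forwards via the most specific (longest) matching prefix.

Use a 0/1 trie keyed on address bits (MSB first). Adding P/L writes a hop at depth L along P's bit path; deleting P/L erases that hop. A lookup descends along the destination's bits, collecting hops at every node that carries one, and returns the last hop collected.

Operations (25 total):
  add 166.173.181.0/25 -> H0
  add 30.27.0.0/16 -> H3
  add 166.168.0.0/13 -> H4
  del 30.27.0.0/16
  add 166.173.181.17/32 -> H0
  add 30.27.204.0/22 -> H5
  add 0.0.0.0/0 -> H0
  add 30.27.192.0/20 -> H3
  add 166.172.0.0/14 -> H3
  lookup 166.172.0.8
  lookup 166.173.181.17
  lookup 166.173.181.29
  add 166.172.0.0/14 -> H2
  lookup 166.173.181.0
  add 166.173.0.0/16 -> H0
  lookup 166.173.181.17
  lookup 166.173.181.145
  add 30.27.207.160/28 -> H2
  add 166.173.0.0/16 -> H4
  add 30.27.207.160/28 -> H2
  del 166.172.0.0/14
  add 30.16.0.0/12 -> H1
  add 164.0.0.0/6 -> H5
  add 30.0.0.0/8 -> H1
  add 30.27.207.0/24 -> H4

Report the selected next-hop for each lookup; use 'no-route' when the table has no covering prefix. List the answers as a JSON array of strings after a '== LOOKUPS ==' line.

Process each operation:
  add 166.173.181.0/25 -> H0 at depth 25
  add 30.27.0.0/16 -> H3 at depth 16
  add 166.168.0.0/13 -> H4 at depth 13
  - 30.27.0.0/16 clear@16
  add 166.173.181.17/32 -> H0 at depth 32
  add 30.27.204.0/22 -> H5 at depth 22
  add 0.0.0.0/0 -> H0 at depth 0
  add 30.27.192.0/20 -> H3 at depth 20
  add 166.172.0.0/14 -> H3 at depth 14
  Q 166.172.0.8: descend 101001101010110 ; hops seen [H0,H4,H3] ; pick H3
  Q 166.173.181.17: descend 10100110101011011011010100010001 ; hops seen [H0,H4,H3,H0,H0] ; pick H0
  Q 166.173.181.29: descend 1010011010101101101101010001 ; hops seen [H0,H4,H3,H0] ; pick H0
  add 166.172.0.0/14 -> H2 at depth 14
  Q 166.173.181.0: descend 101001101010110110110101000 ; hops seen [H0,H4,H2,H0] ; pick H0
  add 166.173.0.0/16 -> H0 at depth 16
  Q 166.173.181.17: descend 10100110101011011011010100010001 ; hops seen [H0,H4,H2,H0,H0,H0] ; pick H0
  Q 166.173.181.145: descend 101001101010110110110101 ; hops seen [H0,H4,H2,H0] ; pick H0
  add 30.27.207.160/28 -> H2 at depth 28
  add 166.173.0.0/16 -> H4 at depth 16
  add 30.27.207.160/28 -> H2 at depth 28
  - 166.172.0.0/14 clear@14
  add 30.16.0.0/12 -> H1 at depth 12
  add 164.0.0.0/6 -> H5 at depth 6
  add 30.0.0.0/8 -> H1 at depth 8
  add 30.27.207.0/24 -> H4 at depth 24

== LOOKUPS ==
["H3","H0","H0","H0","H0","H0"]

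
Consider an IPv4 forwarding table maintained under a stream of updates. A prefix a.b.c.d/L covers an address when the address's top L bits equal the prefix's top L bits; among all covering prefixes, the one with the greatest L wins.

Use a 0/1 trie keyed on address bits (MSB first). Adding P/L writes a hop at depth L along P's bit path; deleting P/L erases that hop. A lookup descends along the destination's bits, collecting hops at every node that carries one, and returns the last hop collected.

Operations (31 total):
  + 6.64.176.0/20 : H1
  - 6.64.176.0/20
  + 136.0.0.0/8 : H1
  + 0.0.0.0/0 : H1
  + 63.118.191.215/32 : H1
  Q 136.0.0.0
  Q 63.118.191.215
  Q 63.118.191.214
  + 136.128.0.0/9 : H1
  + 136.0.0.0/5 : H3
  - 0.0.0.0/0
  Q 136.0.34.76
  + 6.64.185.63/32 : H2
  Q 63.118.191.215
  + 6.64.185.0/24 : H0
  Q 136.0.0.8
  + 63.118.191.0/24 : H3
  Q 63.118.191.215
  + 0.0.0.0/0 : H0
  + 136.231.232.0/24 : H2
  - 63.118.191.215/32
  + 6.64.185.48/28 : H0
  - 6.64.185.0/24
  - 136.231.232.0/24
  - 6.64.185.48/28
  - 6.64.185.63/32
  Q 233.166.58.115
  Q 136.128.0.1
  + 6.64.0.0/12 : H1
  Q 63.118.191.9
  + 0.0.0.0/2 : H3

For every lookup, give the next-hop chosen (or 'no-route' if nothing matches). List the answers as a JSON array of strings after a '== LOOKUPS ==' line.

Process each operation:
  add 6.64.176.0/20 -> H1 at depth 20
  - 6.64.176.0/20 clear@20
  add 136.0.0.0/8 -> H1 at depth 8
  add 0.0.0.0/0 -> H1 at depth 0
  add 63.118.191.215/32 -> H1 at depth 32
  lookup 136.0.0.0: bits 10001000 walk d0:H1→d1:-→d2:-→d3:-→d4:-→d5:-→d6:-→d7:-→d8:H1 -> H1
  lookup 63.118.191.215: bits 00111111011101101011111111010111 walk d0:H1→d1:-→d2:-→d3:-→d4:-→d5:-→d6:-→d7:-→d8:-→d9:-→d10:-→d11:-→d12:-→d13:-→d14:-→d15:-→d16:-→d17:-→d18:-→d19:-→d20:-→d21:-→d22:-→d23:-→d24:-→d25:-→d26:-→d27:-→d28:-→d29:-→d30:-→d31:-→d32:H1 -> H1
  lookup 63.118.191.214: bits 0011111101110110101111111101011 walk d0:H1→d1:-→d2:-→d3:-→d4:-→d5:-→d6:-→d7:-→d8:-→d9:-→d10:-→d11:-→d12:-→d13:-→d14:-→d15:-→d16:-→d17:-→d18:-→d19:-→d20:-→d21:-→d22:-→d23:-→d24:-→d25:-→d26:-→d27:-→d28:-→d29:-→d30:-→d31:- -> H1
  add 136.128.0.0/9 -> H1 at depth 9
  add 136.0.0.0/5 -> H3 at depth 5
  - 0.0.0.0/0 clear@0
  lookup 136.0.34.76: bits 10001000 walk d0:-→d1:-→d2:-→d3:-→d4:-→d5:H3→d6:-→d7:-→d8:H1 -> H1
  add 6.64.185.63/32 -> H2 at depth 32
  lookup 63.118.191.215: bits 00111111011101101011111111010111 walk d0:-→d1:-→d2:-→d3:-→d4:-→d5:-→d6:-→d7:-→d8:-→d9:-→d10:-→d11:-→d12:-→d13:-→d14:-→d15:-→d16:-→d17:-→d18:-→d19:-→d20:-→d21:-→d22:-→d23:-→d24:-→d25:-→d26:-→d27:-→d28:-→d29:-→d30:-→d31:-→d32:H1 -> H1
  add 6.64.185.0/24 -> H0 at depth 24
  lookup 136.0.0.8: bits 10001000 walk d0:-→d1:-→d2:-→d3:-→d4:-→d5:H3→d6:-→d7:-→d8:H1 -> H1
  add 63.118.191.0/24 -> H3 at depth 24
  lookup 63.118.191.215: bits 00111111011101101011111111010111 walk d0:-→d1:-→d2:-→d3:-→d4:-→d5:-→d6:-→d7:-→d8:-→d9:-→d10:-→d11:-→d12:-→d13:-→d14:-→d15:-→d16:-→d17:-→d18:-→d19:-→d20:-→d21:-→d22:-→d23:-→d24:H3→d25:-→d26:-→d27:-→d28:-→d29:-→d30:-→d31:-→d32:H1 -> H1
  add 0.0.0.0/0 -> H0 at depth 0
  add 136.231.232.0/24 -> H2 at depth 24
  - 63.118.191.215/32 clear@32
  add 6.64.185.48/28 -> H0 at depth 28
  - 6.64.185.0/24 clear@24
  - 136.231.232.0/24 clear@24
  - 6.64.185.48/28 clear@28
  - 6.64.185.63/32 clear@32
  lookup 233.166.58.115: bits 1 walk d0:H0→d1:- -> H0
  lookup 136.128.0.1: bits 100010001 walk d0:H0→d1:-→d2:-→d3:-→d4:-→d5:H3→d6:-→d7:-→d8:H1→d9:H1 -> H1
  add 6.64.0.0/12 -> H1 at depth 12
  lookup 63.118.191.9: bits 001111110111011010111111 walk d0:H0→d1:-→d2:-→d3:-→d4:-→d5:-→d6:-→d7:-→d8:-→d9:-→d10:-→d11:-→d12:-→d13:-→d14:-→d15:-→d16:-→d17:-→d18:-→d19:-→d20:-→d21:-→d22:-→d23:-→d24:H3 -> H3
  add 0.0.0.0/2 -> H3 at depth 2

== LOOKUPS ==
["H1","H1","H1","H1","H1","H1","H1","H0","H1","H3"]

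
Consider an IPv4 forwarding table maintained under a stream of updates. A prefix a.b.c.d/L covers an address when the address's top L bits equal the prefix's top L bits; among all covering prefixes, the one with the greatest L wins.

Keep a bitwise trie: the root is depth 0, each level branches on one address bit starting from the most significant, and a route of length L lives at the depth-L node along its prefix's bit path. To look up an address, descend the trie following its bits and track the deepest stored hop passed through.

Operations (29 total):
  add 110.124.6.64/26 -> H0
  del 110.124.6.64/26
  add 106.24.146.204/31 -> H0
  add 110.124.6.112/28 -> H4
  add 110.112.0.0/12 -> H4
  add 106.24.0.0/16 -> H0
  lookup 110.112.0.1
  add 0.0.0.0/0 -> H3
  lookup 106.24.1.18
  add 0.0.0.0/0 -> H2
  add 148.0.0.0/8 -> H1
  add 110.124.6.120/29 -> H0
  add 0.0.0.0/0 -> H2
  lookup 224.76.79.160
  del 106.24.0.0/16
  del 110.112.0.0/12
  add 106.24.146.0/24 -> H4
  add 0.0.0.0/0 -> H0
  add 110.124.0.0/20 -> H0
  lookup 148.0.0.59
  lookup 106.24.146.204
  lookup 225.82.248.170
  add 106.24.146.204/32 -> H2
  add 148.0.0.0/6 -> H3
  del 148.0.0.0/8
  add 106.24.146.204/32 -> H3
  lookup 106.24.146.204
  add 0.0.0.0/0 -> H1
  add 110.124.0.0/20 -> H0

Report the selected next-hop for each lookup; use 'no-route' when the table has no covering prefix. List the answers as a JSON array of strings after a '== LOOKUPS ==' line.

Apply in order:
  + 110.124.6.64/26 (H0) depth=26
  - 110.124.6.64/26 clear@26
  + 106.24.146.204/31 (H0) depth=31
  + 110.124.6.112/28 (H4) depth=28
  + 110.112.0.0/12 (H4) depth=12
  + 106.24.0.0/16 (H0) depth=16
  ? 110.112.0.1  path d0:-→d1:-→d2:-→d3:-→d4:-→d5:-→d6:-→d7:-→d8:-→d9:-→d10:-→d11:-→d12:H4  best=H4
  + 0.0.0.0/0 (H3) depth=0
  ? 106.24.1.18  path d0:H3→d1:-→d2:-→d3:-→d4:-→d5:-→d6:-→d7:-→d8:-→d9:-→d10:-→d11:-→d12:-→d13:-→d14:-→d15:-→d16:H0  best=H0
  + 0.0.0.0/0 (H2) depth=0
  + 148.0.0.0/8 (H1) depth=8
  + 110.124.6.120/29 (H0) depth=29
  + 0.0.0.0/0 (H2) depth=0
  ? 224.76.79.160  path d0:H2→d1:-  best=H2
  - 106.24.0.0/16 clear@16
  - 110.112.0.0/12 clear@12
  + 106.24.146.0/24 (H4) depth=24
  + 0.0.0.0/0 (H0) depth=0
  + 110.124.0.0/20 (H0) depth=20
  ? 148.0.0.59  path d0:H0→d1:-→d2:-→d3:-→d4:-→d5:-→d6:-→d7:-→d8:H1  best=H1
  ? 106.24.146.204  path d0:H0→d1:-→d2:-→d3:-→d4:-→d5:-→d6:-→d7:-→d8:-→d9:-→d10:-→d11:-→d12:-→d13:-→d14:-→d15:-→d16:-→d17:-→d18:-→d19:-→d20:-→d21:-→d22:-→d23:-→d24:H4→d25:-→d26:-→d27:-→d28:-→d29:-→d30:-→d31:H0  best=H0
  ? 225.82.248.170  path d0:H0→d1:-  best=H0
  + 106.24.146.204/32 (H2) depth=32
  + 148.0.0.0/6 (H3) depth=6
  - 148.0.0.0/8 clear@8
  + 106.24.146.204/32 (H3) depth=32
  ? 106.24.146.204  path d0:H0→d1:-→d2:-→d3:-→d4:-→d5:-→d6:-→d7:-→d8:-→d9:-→d10:-→d11:-→d12:-→d13:-→d14:-→d15:-→d16:-→d17:-→d18:-→d19:-→d20:-→d21:-→d22:-→d23:-→d24:H4→d25:-→d26:-→d27:-→d28:-→d29:-→d30:-→d31:H0→d32:H3  best=H3
  + 0.0.0.0/0 (H1) depth=0
  + 110.124.0.0/20 (H0) depth=20

== LOOKUPS ==
["H4","H0","H2","H1","H0","H0","H3"]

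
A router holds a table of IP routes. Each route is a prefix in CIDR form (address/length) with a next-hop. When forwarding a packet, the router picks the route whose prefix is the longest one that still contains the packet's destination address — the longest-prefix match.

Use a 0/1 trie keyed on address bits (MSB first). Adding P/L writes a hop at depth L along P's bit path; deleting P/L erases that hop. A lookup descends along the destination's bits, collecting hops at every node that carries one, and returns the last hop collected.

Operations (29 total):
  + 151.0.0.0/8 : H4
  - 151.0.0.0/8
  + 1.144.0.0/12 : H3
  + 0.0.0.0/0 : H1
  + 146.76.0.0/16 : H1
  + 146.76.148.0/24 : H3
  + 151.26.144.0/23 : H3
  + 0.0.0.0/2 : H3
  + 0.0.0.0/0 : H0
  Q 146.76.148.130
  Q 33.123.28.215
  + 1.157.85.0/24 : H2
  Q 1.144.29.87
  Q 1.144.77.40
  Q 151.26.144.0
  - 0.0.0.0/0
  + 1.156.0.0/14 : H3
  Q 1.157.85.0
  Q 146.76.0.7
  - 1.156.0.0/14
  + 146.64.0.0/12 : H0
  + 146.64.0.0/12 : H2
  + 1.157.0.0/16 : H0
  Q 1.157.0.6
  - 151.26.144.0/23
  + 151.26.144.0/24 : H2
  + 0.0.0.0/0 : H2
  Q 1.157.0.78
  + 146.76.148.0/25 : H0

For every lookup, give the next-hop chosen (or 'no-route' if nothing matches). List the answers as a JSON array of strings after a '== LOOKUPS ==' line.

Apply in order:
  add 151.0.0.0/8 -> H4 at depth 8
  - 151.0.0.0/8 clear@8
  add 1.144.0.0/12 -> H3 at depth 12
  add 0.0.0.0/0 -> H1 at depth 0
  add 146.76.0.0/16 -> H1 at depth 16
  add 146.76.148.0/24 -> H3 at depth 24
  add 151.26.144.0/23 -> H3 at depth 23
  add 0.0.0.0/2 -> H3 at depth 2
  add 0.0.0.0/0 -> H0 at depth 0
  lookup 146.76.148.130: bits 100100100100110010010100 walk d0:H0→d1:-→d2:-→d3:-→d4:-→d5:-→d6:-→d7:-→d8:-→d9:-→d10:-→d11:-→d12:-→d13:-→d14:-→d15:-→d16:H1→d17:-→d18:-→d19:-→d20:-→d21:-→d22:-→d23:-→d24:H3 -> H3
  lookup 33.123.28.215: bits 00 walk d0:H0→d1:-→d2:H3 -> H3
  add 1.157.85.0/24 -> H2 at depth 24
  lookup 1.144.29.87: bits 000000011001 walk d0:H0→d1:-→d2:H3→d3:-→d4:-→d5:-→d6:-→d7:-→d8:-→d9:-→d10:-→d11:-→d12:H3 -> H3
  lookup 1.144.77.40: bits 000000011001 walk d0:H0→d1:-→d2:H3→d3:-→d4:-→d5:-→d6:-→d7:-→d8:-→d9:-→d10:-→d11:-→d12:H3 -> H3
  lookup 151.26.144.0: bits 10010111000110101001000 walk d0:H0→d1:-→d2:-→d3:-→d4:-→d5:-→d6:-→d7:-→d8:-→d9:-→d10:-→d11:-→d12:-→d13:-→d14:-→d15:-→d16:-→d17:-→d18:-→d19:-→d20:-→d21:-→d22:-→d23:H3 -> H3
  - 0.0.0.0/0 clear@0
  add 1.156.0.0/14 -> H3 at depth 14
  lookup 1.157.85.0: bits 000000011001110101010101 walk d0:-→d1:-→d2:H3→d3:-→d4:-→d5:-→d6:-→d7:-→d8:-→d9:-→d10:-→d11:-→d12:H3→d13:-→d14:H3→d15:-→d16:-→d17:-→d18:-→d19:-→d20:-→d21:-→d22:-→d23:-→d24:H2 -> H2
  lookup 146.76.0.7: bits 1001001001001100 walk d0:-→d1:-→d2:-→d3:-→d4:-→d5:-→d6:-→d7:-→d8:-→d9:-→d10:-→d11:-→d12:-→d13:-→d14:-→d15:-→d16:H1 -> H1
  - 1.156.0.0/14 clear@14
  add 146.64.0.0/12 -> H0 at depth 12
  add 146.64.0.0/12 -> H2 at depth 12
  add 1.157.0.0/16 -> H0 at depth 16
  lookup 1.157.0.6: bits 00000001100111010 walk d0:-→d1:-→d2:H3→d3:-→d4:-→d5:-→d6:-→d7:-→d8:-→d9:-→d10:-→d11:-→d12:H3→d13:-→d14:-→d15:-→d16:H0→d17:- -> H0
  - 151.26.144.0/23 clear@23
  add 151.26.144.0/24 -> H2 at depth 24
  add 0.0.0.0/0 -> H2 at depth 0
  lookup 1.157.0.78: bits 00000001100111010 walk d0:H2→d1:-→d2:H3→d3:-→d4:-→d5:-→d6:-→d7:-→d8:-→d9:-→d10:-→d11:-→d12:H3→d13:-→d14:-→d15:-→d16:H0→d17:- -> H0
  add 146.76.148.0/25 -> H0 at depth 25

== LOOKUPS ==
["H3","H3","H3","H3","H3","H2","H1","H0","H0"]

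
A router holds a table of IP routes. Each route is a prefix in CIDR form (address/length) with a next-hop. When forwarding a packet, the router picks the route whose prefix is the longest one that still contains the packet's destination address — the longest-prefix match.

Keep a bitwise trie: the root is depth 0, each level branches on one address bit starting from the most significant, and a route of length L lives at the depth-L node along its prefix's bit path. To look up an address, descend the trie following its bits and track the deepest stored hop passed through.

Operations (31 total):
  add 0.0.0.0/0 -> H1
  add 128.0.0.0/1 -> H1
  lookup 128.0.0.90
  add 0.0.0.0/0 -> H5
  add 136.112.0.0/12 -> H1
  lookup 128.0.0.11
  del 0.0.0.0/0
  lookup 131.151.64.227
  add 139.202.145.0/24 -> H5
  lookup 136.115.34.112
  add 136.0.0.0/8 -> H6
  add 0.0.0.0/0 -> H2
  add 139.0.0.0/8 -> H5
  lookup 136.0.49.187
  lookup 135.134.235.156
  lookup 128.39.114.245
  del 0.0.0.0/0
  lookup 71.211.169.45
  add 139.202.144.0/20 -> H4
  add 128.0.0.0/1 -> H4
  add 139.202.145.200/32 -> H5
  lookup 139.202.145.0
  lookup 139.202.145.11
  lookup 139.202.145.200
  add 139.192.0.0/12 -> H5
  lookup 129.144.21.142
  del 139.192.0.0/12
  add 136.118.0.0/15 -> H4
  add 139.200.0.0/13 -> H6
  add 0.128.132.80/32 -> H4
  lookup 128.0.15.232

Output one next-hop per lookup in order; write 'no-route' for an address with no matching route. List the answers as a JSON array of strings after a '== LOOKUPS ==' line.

Process each operation:
  add 0.0.0.0/0 -> H1 at depth 0
  add 128.0.0.0/1 -> H1 at depth 1
  Q 128.0.0.90: descend 1 ; hops seen [H1,H1] ; pick H1
  add 0.0.0.0/0 -> H5 at depth 0
  add 136.112.0.0/12 -> H1 at depth 12
  Q 128.0.0.11: descend 1000 ; hops seen [H5,H1] ; pick H1
  - 0.0.0.0/0 clear@0
  Q 131.151.64.227: descend 1000 ; hops seen [H1] ; pick H1
  add 139.202.145.0/24 -> H5 at depth 24
  Q 136.115.34.112: descend 100010000111 ; hops seen [H1,H1] ; pick H1
  add 136.0.0.0/8 -> H6 at depth 8
  add 0.0.0.0/0 -> H2 at depth 0
  add 139.0.0.0/8 -> H5 at depth 8
  Q 136.0.49.187: descend 100010000 ; hops seen [H2,H1,H6] ; pick H6
  Q 135.134.235.156: descend 1000 ; hops seen [H2,H1] ; pick H1
  Q 128.39.114.245: descend 1000 ; hops seen [H2,H1] ; pick H1
  - 0.0.0.0/0 clear@0
  Q 71.211.169.45: descend ε ; hops seen [∅] ; pick no-route
  add 139.202.144.0/20 -> H4 at depth 20
  add 128.0.0.0/1 -> H4 at depth 1
  add 139.202.145.200/32 -> H5 at depth 32
  Q 139.202.145.0: descend 100010111100101010010001 ; hops seen [H4,H5,H4,H5] ; pick H5
  Q 139.202.145.11: descend 100010111100101010010001 ; hops seen [H4,H5,H4,H5] ; pick H5
  Q 139.202.145.200: descend 10001011110010101001000111001000 ; hops seen [H4,H5,H4,H5,H5] ; pick H5
  add 139.192.0.0/12 -> H5 at depth 12
  Q 129.144.21.142: descend 1000 ; hops seen [H4] ; pick H4
  - 139.192.0.0/12 clear@12
  add 136.118.0.0/15 -> H4 at depth 15
  add 139.200.0.0/13 -> H6 at depth 13
  add 0.128.132.80/32 -> H4 at depth 32
  Q 128.0.15.232: descend 1000 ; hops seen [H4] ; pick H4

== LOOKUPS ==
["H1","H1","H1","H1","H6","H1","H1","no-route","H5","H5","H5","H4","H4"]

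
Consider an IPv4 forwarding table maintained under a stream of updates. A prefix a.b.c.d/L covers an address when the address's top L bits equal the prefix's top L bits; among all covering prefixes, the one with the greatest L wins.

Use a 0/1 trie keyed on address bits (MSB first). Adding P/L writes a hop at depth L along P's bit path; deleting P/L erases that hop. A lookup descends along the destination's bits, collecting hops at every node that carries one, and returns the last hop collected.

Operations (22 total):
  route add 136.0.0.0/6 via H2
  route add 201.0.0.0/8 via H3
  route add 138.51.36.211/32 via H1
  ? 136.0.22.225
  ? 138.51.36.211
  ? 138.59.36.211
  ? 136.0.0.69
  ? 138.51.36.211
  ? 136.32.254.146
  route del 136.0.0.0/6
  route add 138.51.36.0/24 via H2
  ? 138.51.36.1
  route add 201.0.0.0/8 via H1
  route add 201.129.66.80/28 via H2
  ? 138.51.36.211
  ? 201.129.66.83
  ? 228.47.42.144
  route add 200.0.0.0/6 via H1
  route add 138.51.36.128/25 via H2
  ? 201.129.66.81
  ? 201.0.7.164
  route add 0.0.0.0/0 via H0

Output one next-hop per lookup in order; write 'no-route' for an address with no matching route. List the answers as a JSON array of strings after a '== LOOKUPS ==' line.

Trace:
  add 136.0.0.0/6 -> H2 at depth 6
  add 201.0.0.0/8 -> H3 at depth 8
  add 138.51.36.211/32 -> H1 at depth 32
  Q 136.0.22.225: descend 100010 ; hops seen [H2] ; pick H2
  Q 138.51.36.211: descend 10001010001100110010010011010011 ; hops seen [H2,H1] ; pick H1
  Q 138.59.36.211: descend 100010100011 ; hops seen [H2] ; pick H2
  Q 136.0.0.69: descend 100010 ; hops seen [H2] ; pick H2
  Q 138.51.36.211: descend 10001010001100110010010011010011 ; hops seen [H2,H1] ; pick H1
  Q 136.32.254.146: descend 100010 ; hops seen [H2] ; pick H2
  del 136.0.0.0/6 (clear depth 6)
  add 138.51.36.0/24 -> H2 at depth 24
  Q 138.51.36.1: descend 100010100011001100100100 ; hops seen [H2] ; pick H2
  add 201.0.0.0/8 -> H1 at depth 8
  add 201.129.66.80/28 -> H2 at depth 28
  Q 138.51.36.211: descend 10001010001100110010010011010011 ; hops seen [H2,H1] ; pick H1
  Q 201.129.66.83: descend 1100100110000001010000100101 ; hops seen [H1,H2] ; pick H2
  Q 228.47.42.144: descend 11 ; hops seen [∅] ; pick no-route
  add 200.0.0.0/6 -> H1 at depth 6
  add 138.51.36.128/25 -> H2 at depth 25
  Q 201.129.66.81: descend 1100100110000001010000100101 ; hops seen [H1,H1,H2] ; pick H2
  Q 201.0.7.164: descend 11001001 ; hops seen [H1,H1] ; pick H1
  add 0.0.0.0/0 -> H0 at depth 0

== LOOKUPS ==
["H2","H1","H2","H2","H1","H2","H2","H1","H2","no-route","H2","H1"]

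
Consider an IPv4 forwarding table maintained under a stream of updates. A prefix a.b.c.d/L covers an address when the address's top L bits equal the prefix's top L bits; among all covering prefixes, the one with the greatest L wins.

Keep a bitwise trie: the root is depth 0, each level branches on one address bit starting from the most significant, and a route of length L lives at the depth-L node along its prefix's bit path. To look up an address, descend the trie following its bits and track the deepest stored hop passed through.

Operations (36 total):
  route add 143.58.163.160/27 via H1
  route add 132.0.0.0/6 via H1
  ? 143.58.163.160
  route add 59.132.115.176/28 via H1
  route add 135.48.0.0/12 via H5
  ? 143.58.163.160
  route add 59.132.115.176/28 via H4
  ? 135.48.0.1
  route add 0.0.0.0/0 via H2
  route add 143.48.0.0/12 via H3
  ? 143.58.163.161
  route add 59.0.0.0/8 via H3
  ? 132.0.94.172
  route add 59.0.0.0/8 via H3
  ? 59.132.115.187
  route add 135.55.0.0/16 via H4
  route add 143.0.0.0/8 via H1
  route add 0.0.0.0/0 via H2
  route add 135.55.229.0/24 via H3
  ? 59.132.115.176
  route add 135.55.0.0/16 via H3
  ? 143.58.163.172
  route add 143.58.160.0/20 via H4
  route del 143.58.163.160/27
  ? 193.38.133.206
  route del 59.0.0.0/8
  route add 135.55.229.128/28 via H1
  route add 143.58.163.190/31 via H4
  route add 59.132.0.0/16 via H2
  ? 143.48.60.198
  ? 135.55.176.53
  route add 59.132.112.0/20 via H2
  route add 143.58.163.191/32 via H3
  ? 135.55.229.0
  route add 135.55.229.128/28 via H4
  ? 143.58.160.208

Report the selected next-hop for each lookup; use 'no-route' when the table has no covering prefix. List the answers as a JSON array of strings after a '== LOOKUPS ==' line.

Trace:
  add 143.58.163.160/27 -> H1 at depth 27
  add 132.0.0.0/6 -> H1 at depth 6
  lookup 143.58.163.160: bits 100011110011101010100011101 walk d0:-→d1:-→d2:-→d3:-→d4:-→d5:-→d6:-→d7:-→d8:-→d9:-→d10:-→d11:-→d12:-→d13:-→d14:-→d15:-→d16:-→d17:-→d18:-→d19:-→d20:-→d21:-→d22:-→d23:-→d24:-→d25:-→d26:-→d27:H1 -> H1
  add 59.132.115.176/28 -> H1 at depth 28
  add 135.48.0.0/12 -> H5 at depth 12
  lookup 143.58.163.160: bits 100011110011101010100011101 walk d0:-→d1:-→d2:-→d3:-→d4:-→d5:-→d6:-→d7:-→d8:-→d9:-→d10:-→d11:-→d12:-→d13:-→d14:-→d15:-→d16:-→d17:-→d18:-→d19:-→d20:-→d21:-→d22:-→d23:-→d24:-→d25:-→d26:-→d27:H1 -> H1
  add 59.132.115.176/28 -> H4 at depth 28
  lookup 135.48.0.1: bits 100001110011 walk d0:-→d1:-→d2:-→d3:-→d4:-→d5:-→d6:H1→d7:-→d8:-→d9:-→d10:-→d11:-→d12:H5 -> H5
  add 0.0.0.0/0 -> H2 at depth 0
  add 143.48.0.0/12 -> H3 at depth 12
  lookup 143.58.163.161: bits 100011110011101010100011101 walk d0:H2→d1:-→d2:-→d3:-→d4:-→d5:-→d6:-→d7:-→d8:-→d9:-→d10:-→d11:-→d12:H3→d13:-→d14:-→d15:-→d16:-→d17:-→d18:-→d19:-→d20:-→d21:-→d22:-→d23:-→d24:-→d25:-→d26:-→d27:H1 -> H1
  add 59.0.0.0/8 -> H3 at depth 8
  lookup 132.0.94.172: bits 100001 walk d0:H2→d1:-→d2:-→d3:-→d4:-→d5:-→d6:H1 -> H1
  add 59.0.0.0/8 -> H3 at depth 8
  lookup 59.132.115.187: bits 0011101110000100011100111011 walk d0:H2→d1:-→d2:-→d3:-→d4:-→d5:-→d6:-→d7:-→d8:H3→d9:-→d10:-→d11:-→d12:-→d13:-→d14:-→d15:-→d16:-→d17:-→d18:-→d19:-→d20:-→d21:-→d22:-→d23:-→d24:-→d25:-→d26:-→d27:-→d28:H4 -> H4
  add 135.55.0.0/16 -> H4 at depth 16
  add 143.0.0.0/8 -> H1 at depth 8
  add 0.0.0.0/0 -> H2 at depth 0
  add 135.55.229.0/24 -> H3 at depth 24
  lookup 59.132.115.176: bits 0011101110000100011100111011 walk d0:H2→d1:-→d2:-→d3:-→d4:-→d5:-→d6:-→d7:-→d8:H3→d9:-→d10:-→d11:-→d12:-→d13:-→d14:-→d15:-→d16:-→d17:-→d18:-→d19:-→d20:-→d21:-→d22:-→d23:-→d24:-→d25:-→d26:-→d27:-→d28:H4 -> H4
  add 135.55.0.0/16 -> H3 at depth 16
  lookup 143.58.163.172: bits 100011110011101010100011101 walk d0:H2→d1:-→d2:-→d3:-→d4:-→d5:-→d6:-→d7:-→d8:H1→d9:-→d10:-→d11:-→d12:H3→d13:-→d14:-→d15:-→d16:-→d17:-→d18:-→d19:-→d20:-→d21:-→d22:-→d23:-→d24:-→d25:-→d26:-→d27:H1 -> H1
  add 143.58.160.0/20 -> H4 at depth 20
  - 143.58.163.160/27 clear@27
  lookup 193.38.133.206: bits 1 walk d0:H2→d1:- -> H2
  - 59.0.0.0/8 clear@8
  add 135.55.229.128/28 -> H1 at depth 28
  add 143.58.163.190/31 -> H4 at depth 31
  add 59.132.0.0/16 -> H2 at depth 16
  lookup 143.48.60.198: bits 100011110011 walk d0:H2→d1:-→d2:-→d3:-→d4:-→d5:-→d6:-→d7:-→d8:H1→d9:-→d10:-→d11:-→d12:H3 -> H3
  lookup 135.55.176.53: bits 10000111001101111 walk d0:H2→d1:-→d2:-→d3:-→d4:-→d5:-→d6:H1→d7:-→d8:-→d9:-→d10:-→d11:-→d12:H5→d13:-→d14:-→d15:-→d16:H3→d17:- -> H3
  add 59.132.112.0/20 -> H2 at depth 20
  add 143.58.163.191/32 -> H3 at depth 32
  lookup 135.55.229.0: bits 100001110011011111100101 walk d0:H2→d1:-→d2:-→d3:-→d4:-→d5:-→d6:H1→d7:-→d8:-→d9:-→d10:-→d11:-→d12:H5→d13:-→d14:-→d15:-→d16:H3→d17:-→d18:-→d19:-→d20:-→d21:-→d22:-→d23:-→d24:H3 -> H3
  add 135.55.229.128/28 -> H4 at depth 28
  lookup 143.58.160.208: bits 1000111100111010101000 walk d0:H2→d1:-→d2:-→d3:-→d4:-→d5:-→d6:-→d7:-→d8:H1→d9:-→d10:-→d11:-→d12:H3→d13:-→d14:-→d15:-→d16:-→d17:-→d18:-→d19:-→d20:H4→d21:-→d22:- -> H4

== LOOKUPS ==
["H1","H1","H5","H1","H1","H4","H4","H1","H2","H3","H3","H3","H4"]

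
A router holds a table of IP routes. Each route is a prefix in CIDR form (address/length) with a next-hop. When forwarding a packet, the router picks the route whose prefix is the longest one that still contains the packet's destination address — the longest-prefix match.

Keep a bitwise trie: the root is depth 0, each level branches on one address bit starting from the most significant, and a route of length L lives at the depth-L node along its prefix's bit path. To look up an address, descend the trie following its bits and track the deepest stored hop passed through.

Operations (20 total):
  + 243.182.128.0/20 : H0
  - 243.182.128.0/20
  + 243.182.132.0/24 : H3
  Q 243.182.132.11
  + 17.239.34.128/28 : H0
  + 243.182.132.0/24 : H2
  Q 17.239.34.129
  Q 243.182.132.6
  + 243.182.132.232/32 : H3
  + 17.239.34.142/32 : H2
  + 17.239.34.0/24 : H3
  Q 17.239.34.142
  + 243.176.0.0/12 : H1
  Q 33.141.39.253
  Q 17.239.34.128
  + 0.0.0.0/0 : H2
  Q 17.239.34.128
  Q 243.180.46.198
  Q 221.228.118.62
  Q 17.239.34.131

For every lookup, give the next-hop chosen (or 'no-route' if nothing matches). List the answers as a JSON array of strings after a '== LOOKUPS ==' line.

Process each operation:
  + 243.182.128.0/20 (H0) depth=20
  del 243.182.128.0/20 (clear depth 20)
  + 243.182.132.0/24 (H3) depth=24
  lookup 243.182.132.11: bits 111100111011011010000100 walk d0:-→d1:-→d2:-→d3:-→d4:-→d5:-→d6:-→d7:-→d8:-→d9:-→d10:-→d11:-→d12:-→d13:-→d14:-→d15:-→d16:-→d17:-→d18:-→d19:-→d20:-→d21:-→d22:-→d23:-→d24:H3 -> H3
  + 17.239.34.128/28 (H0) depth=28
  + 243.182.132.0/24 (H2) depth=24
  lookup 17.239.34.129: bits 0001000111101111001000101000 walk d0:-→d1:-→d2:-→d3:-→d4:-→d5:-→d6:-→d7:-→d8:-→d9:-→d10:-→d11:-→d12:-→d13:-→d14:-→d15:-→d16:-→d17:-→d18:-→d19:-→d20:-→d21:-→d22:-→d23:-→d24:-→d25:-→d26:-→d27:-→d28:H0 -> H0
  lookup 243.182.132.6: bits 111100111011011010000100 walk d0:-→d1:-→d2:-→d3:-→d4:-→d5:-→d6:-→d7:-→d8:-→d9:-→d10:-→d11:-→d12:-→d13:-→d14:-→d15:-→d16:-→d17:-→d18:-→d19:-→d20:-→d21:-→d22:-→d23:-→d24:H2 -> H2
  + 243.182.132.232/32 (H3) depth=32
  + 17.239.34.142/32 (H2) depth=32
  + 17.239.34.0/24 (H3) depth=24
  lookup 17.239.34.142: bits 00010001111011110010001010001110 walk d0:-→d1:-→d2:-→d3:-→d4:-→d5:-→d6:-→d7:-→d8:-→d9:-→d10:-→d11:-→d12:-→d13:-→d14:-→d15:-→d16:-→d17:-→d18:-→d19:-→d20:-→d21:-→d22:-→d23:-→d24:H3→d25:-→d26:-→d27:-→d28:H0→d29:-→d30:-→d31:-→d32:H2 -> H2
  + 243.176.0.0/12 (H1) depth=12
  lookup 33.141.39.253: bits 00 walk d0:-→d1:-→d2:- -> no-route
  lookup 17.239.34.128: bits 0001000111101111001000101000 walk d0:-→d1:-→d2:-→d3:-→d4:-→d5:-→d6:-→d7:-→d8:-→d9:-→d10:-→d11:-→d12:-→d13:-→d14:-→d15:-→d16:-→d17:-→d18:-→d19:-→d20:-→d21:-→d22:-→d23:-→d24:H3→d25:-→d26:-→d27:-→d28:H0 -> H0
  + 0.0.0.0/0 (H2) depth=0
  lookup 17.239.34.128: bits 0001000111101111001000101000 walk d0:H2→d1:-→d2:-→d3:-→d4:-→d5:-→d6:-→d7:-→d8:-→d9:-→d10:-→d11:-→d12:-→d13:-→d14:-→d15:-→d16:-→d17:-→d18:-→d19:-→d20:-→d21:-→d22:-→d23:-→d24:H3→d25:-→d26:-→d27:-→d28:H0 -> H0
  lookup 243.180.46.198: bits 11110011101101 walk d0:H2→d1:-→d2:-→d3:-→d4:-→d5:-→d6:-→d7:-→d8:-→d9:-→d10:-→d11:-→d12:H1→d13:-→d14:- -> H1
  lookup 221.228.118.62: bits 11 walk d0:H2→d1:-→d2:- -> H2
  lookup 17.239.34.131: bits 0001000111101111001000101000 walk d0:H2→d1:-→d2:-→d3:-→d4:-→d5:-→d6:-→d7:-→d8:-→d9:-→d10:-→d11:-→d12:-→d13:-→d14:-→d15:-→d16:-→d17:-→d18:-→d19:-→d20:-→d21:-→d22:-→d23:-→d24:H3→d25:-→d26:-→d27:-→d28:H0 -> H0

== LOOKUPS ==
["H3","H0","H2","H2","no-route","H0","H0","H1","H2","H0"]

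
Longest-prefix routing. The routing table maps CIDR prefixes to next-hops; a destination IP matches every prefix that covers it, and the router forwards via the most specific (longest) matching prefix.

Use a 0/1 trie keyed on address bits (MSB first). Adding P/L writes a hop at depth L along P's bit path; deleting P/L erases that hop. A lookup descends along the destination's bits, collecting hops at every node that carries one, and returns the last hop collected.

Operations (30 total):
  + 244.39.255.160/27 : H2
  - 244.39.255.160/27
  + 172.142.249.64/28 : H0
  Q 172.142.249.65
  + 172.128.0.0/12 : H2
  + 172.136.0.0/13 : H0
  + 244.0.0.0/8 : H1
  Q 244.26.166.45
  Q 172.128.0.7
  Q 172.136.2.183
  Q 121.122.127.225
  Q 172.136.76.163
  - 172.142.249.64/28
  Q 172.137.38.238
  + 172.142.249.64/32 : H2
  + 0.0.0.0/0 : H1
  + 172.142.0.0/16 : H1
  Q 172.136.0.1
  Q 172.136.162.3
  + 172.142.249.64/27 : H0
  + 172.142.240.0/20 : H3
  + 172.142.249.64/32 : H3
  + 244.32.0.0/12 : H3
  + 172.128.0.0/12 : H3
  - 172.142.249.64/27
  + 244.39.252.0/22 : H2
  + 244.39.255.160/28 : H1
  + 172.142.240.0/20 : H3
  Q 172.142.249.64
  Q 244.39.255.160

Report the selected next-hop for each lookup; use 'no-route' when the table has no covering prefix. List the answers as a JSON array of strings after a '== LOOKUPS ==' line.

Apply in order:
  + 244.39.255.160/27 (H2) depth=27
  del 244.39.255.160/27 (clear depth 27)
  + 172.142.249.64/28 (H0) depth=28
  ? 172.142.249.65  path d0:-→d1:-→d2:-→d3:-→d4:-→d5:-→d6:-→d7:-→d8:-→d9:-→d10:-→d11:-→d12:-→d13:-→d14:-→d15:-→d16:-→d17:-→d18:-→d19:-→d20:-→d21:-→d22:-→d23:-→d24:-→d25:-→d26:-→d27:-→d28:H0  best=H0
  + 172.128.0.0/12 (H2) depth=12
  + 172.136.0.0/13 (H0) depth=13
  + 244.0.0.0/8 (H1) depth=8
  ? 244.26.166.45  path d0:-→d1:-→d2:-→d3:-→d4:-→d5:-→d6:-→d7:-→d8:H1→d9:-→d10:-  best=H1
  ? 172.128.0.7  path d0:-→d1:-→d2:-→d3:-→d4:-→d5:-→d6:-→d7:-→d8:-→d9:-→d10:-→d11:-→d12:H2  best=H2
  ? 172.136.2.183  path d0:-→d1:-→d2:-→d3:-→d4:-→d5:-→d6:-→d7:-→d8:-→d9:-→d10:-→d11:-→d12:H2→d13:H0  best=H0
  ? 121.122.127.225  path d0:-  best=no-route
  ? 172.136.76.163  path d0:-→d1:-→d2:-→d3:-→d4:-→d5:-→d6:-→d7:-→d8:-→d9:-→d10:-→d11:-→d12:H2→d13:H0  best=H0
  del 172.142.249.64/28 (clear depth 28)
  ? 172.137.38.238  path d0:-→d1:-→d2:-→d3:-→d4:-→d5:-→d6:-→d7:-→d8:-→d9:-→d10:-→d11:-→d12:H2→d13:H0  best=H0
  + 172.142.249.64/32 (H2) depth=32
  + 0.0.0.0/0 (H1) depth=0
  + 172.142.0.0/16 (H1) depth=16
  ? 172.136.0.1  path d0:H1→d1:-→d2:-→d3:-→d4:-→d5:-→d6:-→d7:-→d8:-→d9:-→d10:-→d11:-→d12:H2→d13:H0  best=H0
  ? 172.136.162.3  path d0:H1→d1:-→d2:-→d3:-→d4:-→d5:-→d6:-→d7:-→d8:-→d9:-→d10:-→d11:-→d12:H2→d13:H0  best=H0
  + 172.142.249.64/27 (H0) depth=27
  + 172.142.240.0/20 (H3) depth=20
  + 172.142.249.64/32 (H3) depth=32
  + 244.32.0.0/12 (H3) depth=12
  + 172.128.0.0/12 (H3) depth=12
  del 172.142.249.64/27 (clear depth 27)
  + 244.39.252.0/22 (H2) depth=22
  + 244.39.255.160/28 (H1) depth=28
  + 172.142.240.0/20 (H3) depth=20
  ? 172.142.249.64  path d0:H1→d1:-→d2:-→d3:-→d4:-→d5:-→d6:-→d7:-→d8:-→d9:-→d10:-→d11:-→d12:H3→d13:H0→d14:-→d15:-→d16:H1→d17:-→d18:-→d19:-→d20:H3→d21:-→d22:-→d23:-→d24:-→d25:-→d26:-→d27:-→d28:-→d29:-→d30:-→d31:-→d32:H3  best=H3
  ? 244.39.255.160  path d0:H1→d1:-→d2:-→d3:-→d4:-→d5:-→d6:-→d7:-→d8:H1→d9:-→d10:-→d11:-→d12:H3→d13:-→d14:-→d15:-→d16:-→d17:-→d18:-→d19:-→d20:-→d21:-→d22:H2→d23:-→d24:-→d25:-→d26:-→d27:-→d28:H1  best=H1

== LOOKUPS ==
["H0","H1","H2","H0","no-route","H0","H0","H0","H0","H3","H1"]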